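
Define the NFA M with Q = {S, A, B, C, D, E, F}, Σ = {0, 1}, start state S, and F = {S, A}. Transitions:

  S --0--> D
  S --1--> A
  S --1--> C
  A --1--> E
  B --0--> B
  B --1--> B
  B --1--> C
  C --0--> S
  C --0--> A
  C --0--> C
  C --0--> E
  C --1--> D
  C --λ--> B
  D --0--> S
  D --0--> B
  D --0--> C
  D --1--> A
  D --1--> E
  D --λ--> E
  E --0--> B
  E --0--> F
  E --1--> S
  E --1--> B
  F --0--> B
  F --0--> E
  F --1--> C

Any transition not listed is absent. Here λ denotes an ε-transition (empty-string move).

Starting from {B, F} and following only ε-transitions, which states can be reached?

{B, F}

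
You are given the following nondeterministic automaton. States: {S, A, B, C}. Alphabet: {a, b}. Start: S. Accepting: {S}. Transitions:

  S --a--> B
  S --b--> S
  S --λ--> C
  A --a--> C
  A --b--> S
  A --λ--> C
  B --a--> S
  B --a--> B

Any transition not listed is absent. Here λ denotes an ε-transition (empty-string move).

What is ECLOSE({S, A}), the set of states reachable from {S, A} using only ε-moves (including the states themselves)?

{S, A, C}

Begin with {S, A}.
ε-move A → C; add C.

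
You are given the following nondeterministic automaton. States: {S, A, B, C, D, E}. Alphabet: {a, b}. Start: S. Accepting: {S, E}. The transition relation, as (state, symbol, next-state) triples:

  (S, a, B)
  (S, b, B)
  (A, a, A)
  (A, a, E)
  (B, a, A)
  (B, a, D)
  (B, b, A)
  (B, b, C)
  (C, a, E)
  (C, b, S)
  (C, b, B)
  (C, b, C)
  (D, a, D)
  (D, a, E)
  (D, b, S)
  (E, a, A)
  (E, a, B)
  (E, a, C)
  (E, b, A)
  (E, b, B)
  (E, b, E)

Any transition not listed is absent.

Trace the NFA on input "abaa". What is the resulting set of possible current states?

{A, B, C, E}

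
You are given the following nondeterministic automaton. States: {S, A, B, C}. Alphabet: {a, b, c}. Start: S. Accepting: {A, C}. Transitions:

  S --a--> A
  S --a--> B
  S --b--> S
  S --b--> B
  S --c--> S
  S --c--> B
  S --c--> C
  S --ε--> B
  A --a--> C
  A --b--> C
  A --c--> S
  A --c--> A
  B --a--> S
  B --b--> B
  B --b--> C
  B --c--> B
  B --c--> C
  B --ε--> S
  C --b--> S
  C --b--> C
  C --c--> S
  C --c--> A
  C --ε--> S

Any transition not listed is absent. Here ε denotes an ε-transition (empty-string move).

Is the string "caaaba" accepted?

Yes

Start: ε-closure({S}) = {S, B}.
Read 'c': S→{S, B, C}, B→{B, C}; now {S, B, C}.
Read 'a': S→{A, B}, B→{S}, C→∅; now {S, A, B}.
Read 'a': S→{A, B}, A→{C}, B→{S}; now {S, A, B, C}.
Read 'a': S→{A, B}, A→{C}, B→{S}, C→∅; now {S, A, B, C}.
Read 'b': S→{S, B}, A→{C}, B→{B, C}, C→{S, C}; now {S, B, C}.
Read 'a': S→{A, B}, B→{S}, C→∅; now {S, A, B}.
The final set {S, A, B} contains the accepting state A.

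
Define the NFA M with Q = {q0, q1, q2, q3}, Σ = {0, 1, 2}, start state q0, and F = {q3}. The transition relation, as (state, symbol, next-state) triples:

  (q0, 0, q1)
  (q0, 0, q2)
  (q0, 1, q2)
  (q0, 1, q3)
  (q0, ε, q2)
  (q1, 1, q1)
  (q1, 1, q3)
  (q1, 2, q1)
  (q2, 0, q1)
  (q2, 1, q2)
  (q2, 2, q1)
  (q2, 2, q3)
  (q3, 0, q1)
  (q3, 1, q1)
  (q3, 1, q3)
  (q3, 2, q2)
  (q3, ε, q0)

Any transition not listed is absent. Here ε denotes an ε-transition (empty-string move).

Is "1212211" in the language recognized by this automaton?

Start: ε-closure({q0}) = {q0, q2}.
Read '1': {q0, q2} → {q0, q2, q3}.
Read '2': {q0, q2, q3} → {q0, q1, q2, q3}.
Read '1': {q0, q1, q2, q3} → {q0, q1, q2, q3}.
Read '2': {q0, q1, q2, q3} → {q0, q1, q2, q3}.
Read '2': {q0, q1, q2, q3} → {q0, q1, q2, q3}.
Read '1': {q0, q1, q2, q3} → {q0, q1, q2, q3}.
Read '1': {q0, q1, q2, q3} → {q0, q1, q2, q3}.
The final set {q0, q1, q2, q3} contains the accepting state q3.

Yes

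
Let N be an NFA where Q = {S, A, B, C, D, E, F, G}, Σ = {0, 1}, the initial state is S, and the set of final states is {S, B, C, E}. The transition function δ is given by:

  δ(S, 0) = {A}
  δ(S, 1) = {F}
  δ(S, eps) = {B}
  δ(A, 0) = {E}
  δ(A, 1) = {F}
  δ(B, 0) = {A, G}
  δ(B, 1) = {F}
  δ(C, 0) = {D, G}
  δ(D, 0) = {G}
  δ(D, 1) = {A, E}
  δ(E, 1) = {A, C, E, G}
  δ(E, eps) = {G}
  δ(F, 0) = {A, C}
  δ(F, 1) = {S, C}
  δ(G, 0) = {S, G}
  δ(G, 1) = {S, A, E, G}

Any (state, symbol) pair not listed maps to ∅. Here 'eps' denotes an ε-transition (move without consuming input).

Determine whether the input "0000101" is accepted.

Start: ε-closure({S}) = {S, B}.
Read '0': {S, B} → {A, G}.
Read '0': {A, G} → {S, B, E, G}.
Read '0': {S, B, E, G} → {S, A, B, G}.
Read '0': {S, A, B, G} → {S, A, B, E, G}.
Read '1': {S, A, B, E, G} → {S, A, B, C, E, F, G}.
Read '0': {S, A, B, C, E, F, G} → {S, A, B, C, D, E, G}.
Read '1': {S, A, B, C, D, E, G} → {S, A, B, C, E, F, G}.
The final set {S, A, B, C, E, F, G} contains the accepting states S, B, C, E.

Yes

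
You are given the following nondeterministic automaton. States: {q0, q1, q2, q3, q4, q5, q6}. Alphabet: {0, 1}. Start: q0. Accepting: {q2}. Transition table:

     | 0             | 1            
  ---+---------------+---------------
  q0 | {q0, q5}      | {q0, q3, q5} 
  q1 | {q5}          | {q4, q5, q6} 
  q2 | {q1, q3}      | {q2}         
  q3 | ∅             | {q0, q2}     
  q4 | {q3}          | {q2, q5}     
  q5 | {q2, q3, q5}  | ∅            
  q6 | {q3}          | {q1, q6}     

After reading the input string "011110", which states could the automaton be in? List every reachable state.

{q0, q1, q2, q3, q5}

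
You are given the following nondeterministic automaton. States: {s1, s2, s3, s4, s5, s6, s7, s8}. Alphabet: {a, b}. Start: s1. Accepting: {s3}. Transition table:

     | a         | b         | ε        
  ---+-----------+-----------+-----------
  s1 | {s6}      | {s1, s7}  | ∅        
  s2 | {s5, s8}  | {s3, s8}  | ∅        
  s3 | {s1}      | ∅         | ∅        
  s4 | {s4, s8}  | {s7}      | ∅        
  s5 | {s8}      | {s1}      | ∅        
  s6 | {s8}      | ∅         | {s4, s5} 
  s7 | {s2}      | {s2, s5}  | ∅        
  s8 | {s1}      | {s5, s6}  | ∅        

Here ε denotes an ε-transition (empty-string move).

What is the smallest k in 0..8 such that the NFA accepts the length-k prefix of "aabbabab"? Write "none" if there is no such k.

6

Start in {s1}.
Read 'a': s1→{s6}; union {s6}; ε-closure = {s4, s5, s6}.
Read 'a': s4→{s4, s8}, s5→{s8}, s6→{s8}; now {s4, s8}.
Read 'b': s4→{s7}, s8→{s5, s6}; union {s5, s6, s7}; ε-closure = {s4, s5, s6, s7}.
Read 'b': s4→{s7}, s5→{s1}, s6→∅, s7→{s2, s5}; now {s1, s2, s5, s7}.
Read 'a': s1→{s6}, s2→{s5, s8}, s5→{s8}, s7→{s2}; union {s2, s5, s6, s8}; ε-closure = {s2, s4, s5, s6, s8}.
Read 'b': s2→{s3, s8}, s4→{s7}, s5→{s1}, s6→∅, s8→{s5, s6}; union {s1, s3, s5, s6, s7, s8}; ε-closure = {s1, s3, s4, s5, s6, s7, s8}.
None of the earlier sets intersect F, but {s1, s3, s4, s5, s6, s7, s8} does.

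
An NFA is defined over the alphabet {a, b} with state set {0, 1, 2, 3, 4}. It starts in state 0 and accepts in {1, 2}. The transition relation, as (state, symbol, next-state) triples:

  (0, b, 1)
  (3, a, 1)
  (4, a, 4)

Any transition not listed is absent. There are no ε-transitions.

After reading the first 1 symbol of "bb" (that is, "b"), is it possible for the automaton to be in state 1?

Yes

Start in {0}.
Read 'b': {0} → {1}.
State 1 is in {1}.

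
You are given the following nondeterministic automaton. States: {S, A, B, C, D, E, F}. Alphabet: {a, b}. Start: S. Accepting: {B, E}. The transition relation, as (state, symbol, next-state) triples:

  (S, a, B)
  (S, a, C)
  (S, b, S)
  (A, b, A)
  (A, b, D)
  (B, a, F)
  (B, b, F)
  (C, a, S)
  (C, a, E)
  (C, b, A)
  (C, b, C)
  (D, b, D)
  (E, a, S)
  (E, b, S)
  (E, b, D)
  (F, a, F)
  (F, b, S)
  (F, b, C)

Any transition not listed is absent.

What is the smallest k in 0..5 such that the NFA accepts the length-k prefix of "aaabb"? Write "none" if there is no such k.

1

Start in {S}.
Read 'a': S→{B, C}; now {B, C}.
None of the earlier sets intersect F, but {B, C} does.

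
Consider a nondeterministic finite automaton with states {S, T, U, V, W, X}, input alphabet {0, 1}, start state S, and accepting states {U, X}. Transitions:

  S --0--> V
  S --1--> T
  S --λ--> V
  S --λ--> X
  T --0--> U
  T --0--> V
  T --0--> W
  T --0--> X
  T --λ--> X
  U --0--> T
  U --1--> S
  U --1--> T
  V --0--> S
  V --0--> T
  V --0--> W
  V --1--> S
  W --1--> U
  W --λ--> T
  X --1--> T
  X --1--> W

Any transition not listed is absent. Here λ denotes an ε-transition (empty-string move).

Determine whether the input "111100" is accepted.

Start: ε-closure({S}) = {S, V, X}.
Read '1': S→{T}, V→{S}, X→{T, W}; union {S, T, W}; ε-closure = {S, T, V, W, X}.
Read '1': S→{T}, T→∅, V→{S}, W→{U}, X→{T, W}; union {S, T, U, W}; ε-closure = {S, T, U, V, W, X}.
Read '1': S→{T}, T→∅, U→{S, T}, V→{S}, W→{U}, X→{T, W}; union {S, T, U, W}; ε-closure = {S, T, U, V, W, X}.
Read '1': S→{T}, T→∅, U→{S, T}, V→{S}, W→{U}, X→{T, W}; union {S, T, U, W}; ε-closure = {S, T, U, V, W, X}.
Read '0': S→{V}, T→{U, V, W, X}, U→{T}, V→{S, T, W}, W→∅, X→∅; now {S, T, U, V, W, X}.
Read '0': S→{V}, T→{U, V, W, X}, U→{T}, V→{S, T, W}, W→∅, X→∅; now {S, T, U, V, W, X}.
The final set {S, T, U, V, W, X} contains the accepting states U, X.

Yes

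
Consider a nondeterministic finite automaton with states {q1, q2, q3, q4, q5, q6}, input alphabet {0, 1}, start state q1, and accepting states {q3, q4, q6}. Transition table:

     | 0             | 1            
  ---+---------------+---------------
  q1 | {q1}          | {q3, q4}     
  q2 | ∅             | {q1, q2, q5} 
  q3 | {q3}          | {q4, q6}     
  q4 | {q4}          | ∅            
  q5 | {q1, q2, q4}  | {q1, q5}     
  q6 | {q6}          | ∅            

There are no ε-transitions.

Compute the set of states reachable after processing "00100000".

{q3, q4}

Start in {q1}.
Read '0': {q1} → {q1}.
Read '0': {q1} → {q1}.
Read '1': {q1} → {q3, q4}.
Read '0': {q3, q4} → {q3, q4}.
Read '0': {q3, q4} → {q3, q4}.
Read '0': {q3, q4} → {q3, q4}.
Read '0': {q3, q4} → {q3, q4}.
Read '0': {q3, q4} → {q3, q4}.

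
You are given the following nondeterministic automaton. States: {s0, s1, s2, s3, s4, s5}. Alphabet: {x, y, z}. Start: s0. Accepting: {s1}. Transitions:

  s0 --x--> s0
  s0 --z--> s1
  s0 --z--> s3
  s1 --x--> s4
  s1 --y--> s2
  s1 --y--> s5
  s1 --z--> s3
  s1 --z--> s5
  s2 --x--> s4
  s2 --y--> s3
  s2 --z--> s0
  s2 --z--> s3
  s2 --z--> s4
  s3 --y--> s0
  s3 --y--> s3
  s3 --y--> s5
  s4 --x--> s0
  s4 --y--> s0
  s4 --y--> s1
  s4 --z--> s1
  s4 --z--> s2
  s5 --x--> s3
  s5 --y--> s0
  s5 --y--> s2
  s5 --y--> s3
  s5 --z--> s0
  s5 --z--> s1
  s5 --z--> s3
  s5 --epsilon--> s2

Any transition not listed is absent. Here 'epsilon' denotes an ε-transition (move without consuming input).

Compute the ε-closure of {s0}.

{s0}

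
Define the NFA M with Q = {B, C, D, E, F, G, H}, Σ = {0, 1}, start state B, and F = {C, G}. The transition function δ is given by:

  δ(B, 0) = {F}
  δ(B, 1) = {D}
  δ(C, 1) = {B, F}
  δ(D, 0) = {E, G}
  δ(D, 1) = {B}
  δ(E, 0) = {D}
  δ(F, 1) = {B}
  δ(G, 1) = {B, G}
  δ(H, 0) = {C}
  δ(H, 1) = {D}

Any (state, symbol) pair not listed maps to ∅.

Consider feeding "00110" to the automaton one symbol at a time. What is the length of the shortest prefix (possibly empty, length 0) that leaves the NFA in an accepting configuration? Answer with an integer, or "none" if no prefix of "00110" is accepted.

none

Start in {B}.
Read '0': {B} → {F}.
Read '0': {F} → ∅.
The set is empty and remains empty for the remaining 3 symbols.
No reachable set along the way intersects F.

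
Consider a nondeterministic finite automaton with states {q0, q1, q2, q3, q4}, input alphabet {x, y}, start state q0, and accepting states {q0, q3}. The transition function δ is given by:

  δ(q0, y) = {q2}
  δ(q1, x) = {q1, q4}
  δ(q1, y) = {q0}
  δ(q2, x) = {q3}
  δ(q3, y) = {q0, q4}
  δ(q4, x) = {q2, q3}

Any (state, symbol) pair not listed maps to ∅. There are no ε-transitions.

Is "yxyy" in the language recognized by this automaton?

No

Start in {q0}.
Read 'y': q0→{q2}; now {q2}.
Read 'x': q2→{q3}; now {q3}.
Read 'y': q3→{q0, q4}; now {q0, q4}.
Read 'y': q0→{q2}, q4→∅; now {q2}.
The final set {q2} contains no accepting state.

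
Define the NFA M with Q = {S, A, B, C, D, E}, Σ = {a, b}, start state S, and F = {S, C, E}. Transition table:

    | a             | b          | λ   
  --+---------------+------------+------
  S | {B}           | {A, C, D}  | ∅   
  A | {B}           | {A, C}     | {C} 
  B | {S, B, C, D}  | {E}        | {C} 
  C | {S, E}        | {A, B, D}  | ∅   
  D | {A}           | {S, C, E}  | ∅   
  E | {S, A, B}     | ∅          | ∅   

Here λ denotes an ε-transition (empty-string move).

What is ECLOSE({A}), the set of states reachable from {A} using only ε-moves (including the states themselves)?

Begin with {A}.
ε-move A → C; add C.

{A, C}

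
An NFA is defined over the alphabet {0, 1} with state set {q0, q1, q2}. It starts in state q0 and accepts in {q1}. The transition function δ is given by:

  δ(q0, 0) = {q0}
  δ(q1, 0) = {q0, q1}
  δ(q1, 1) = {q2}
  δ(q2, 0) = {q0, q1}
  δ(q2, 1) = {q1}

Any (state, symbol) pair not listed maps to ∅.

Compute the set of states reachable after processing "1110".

Start in {q0}.
Read '1': q0→∅; now ∅.
The set is empty and remains empty for the remaining 3 symbols.

∅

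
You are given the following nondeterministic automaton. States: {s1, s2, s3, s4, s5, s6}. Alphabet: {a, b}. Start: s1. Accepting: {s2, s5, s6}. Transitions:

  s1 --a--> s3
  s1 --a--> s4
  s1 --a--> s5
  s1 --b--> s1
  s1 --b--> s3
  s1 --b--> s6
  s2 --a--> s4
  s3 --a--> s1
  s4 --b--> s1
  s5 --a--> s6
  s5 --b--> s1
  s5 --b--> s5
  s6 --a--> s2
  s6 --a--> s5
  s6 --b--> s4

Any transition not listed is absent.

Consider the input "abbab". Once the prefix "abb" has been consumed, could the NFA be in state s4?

Start in {s1}.
Read 'a': s1→{s3, s4, s5}; now {s3, s4, s5}.
Read 'b': s3→∅, s4→{s1}, s5→{s1, s5}; now {s1, s5}.
Read 'b': s1→{s1, s3, s6}, s5→{s1, s5}; now {s1, s3, s5, s6}.
State s4 is not in {s1, s3, s5, s6}.

No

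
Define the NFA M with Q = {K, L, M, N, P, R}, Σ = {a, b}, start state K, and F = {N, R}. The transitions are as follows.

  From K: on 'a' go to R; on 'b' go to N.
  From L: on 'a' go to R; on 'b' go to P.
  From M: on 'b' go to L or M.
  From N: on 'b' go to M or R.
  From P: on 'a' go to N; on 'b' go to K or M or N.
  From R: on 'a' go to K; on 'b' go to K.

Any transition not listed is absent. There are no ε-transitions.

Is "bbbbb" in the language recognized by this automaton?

Start in {K}.
Read 'b': K→{N}; now {N}.
Read 'b': N→{M, R}; now {M, R}.
Read 'b': M→{L, M}, R→{K}; now {K, L, M}.
Read 'b': K→{N}, L→{P}, M→{L, M}; now {L, M, N, P}.
Read 'b': L→{P}, M→{L, M}, N→{M, R}, P→{K, M, N}; now {K, L, M, N, P, R}.
The final set {K, L, M, N, P, R} contains the accepting states N, R.

Yes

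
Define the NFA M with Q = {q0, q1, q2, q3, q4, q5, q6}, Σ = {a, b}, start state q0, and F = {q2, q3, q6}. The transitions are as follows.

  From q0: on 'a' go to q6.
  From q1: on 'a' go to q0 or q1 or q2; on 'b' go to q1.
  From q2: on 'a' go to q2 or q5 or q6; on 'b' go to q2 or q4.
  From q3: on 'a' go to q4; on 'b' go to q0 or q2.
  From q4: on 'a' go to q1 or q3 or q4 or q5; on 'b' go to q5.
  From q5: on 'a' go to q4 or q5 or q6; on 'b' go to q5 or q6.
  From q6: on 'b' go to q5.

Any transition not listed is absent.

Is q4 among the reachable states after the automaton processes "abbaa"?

Yes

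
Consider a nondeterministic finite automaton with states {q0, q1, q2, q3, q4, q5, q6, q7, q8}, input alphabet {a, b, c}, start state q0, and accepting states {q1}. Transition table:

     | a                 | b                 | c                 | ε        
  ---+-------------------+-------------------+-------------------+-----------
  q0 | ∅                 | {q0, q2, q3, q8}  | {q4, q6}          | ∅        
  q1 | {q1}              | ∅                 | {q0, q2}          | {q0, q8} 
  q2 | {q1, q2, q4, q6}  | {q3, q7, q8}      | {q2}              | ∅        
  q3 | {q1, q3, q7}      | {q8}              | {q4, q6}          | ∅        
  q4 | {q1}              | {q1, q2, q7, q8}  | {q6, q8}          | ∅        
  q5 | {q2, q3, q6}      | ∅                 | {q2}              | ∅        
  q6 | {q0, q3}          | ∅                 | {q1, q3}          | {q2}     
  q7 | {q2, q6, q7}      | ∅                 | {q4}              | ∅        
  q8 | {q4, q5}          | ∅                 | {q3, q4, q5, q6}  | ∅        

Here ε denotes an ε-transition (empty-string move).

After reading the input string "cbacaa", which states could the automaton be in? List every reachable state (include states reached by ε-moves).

Start in {q0}.
Read 'c': q0→{q4, q6}; union {q4, q6}; ε-closure = {q2, q4, q6}.
Read 'b': q2→{q3, q7, q8}, q4→{q1, q2, q7, q8}, q6→∅; union {q1, q2, q3, q7, q8}; ε-closure = {q0, q1, q2, q3, q7, q8}.
Read 'a': q0→∅, q1→{q1}, q2→{q1, q2, q4, q6}, q3→{q1, q3, q7}, q7→{q2, q6, q7}, q8→{q4, q5}; union {q1, q2, q3, q4, q5, q6, q7}; ε-closure = {q0, q1, q2, q3, q4, q5, q6, q7, q8}.
Read 'c': q0→{q4, q6}, q1→{q0, q2}, q2→{q2}, q3→{q4, q6}, q4→{q6, q8}, q5→{q2}, q6→{q1, q3}, q7→{q4}, q8→{q3, q4, q5, q6}; now {q0, q1, q2, q3, q4, q5, q6, q8}.
Read 'a': q0→∅, q1→{q1}, q2→{q1, q2, q4, q6}, q3→{q1, q3, q7}, q4→{q1}, q5→{q2, q3, q6}, q6→{q0, q3}, q8→{q4, q5}; union {q0, q1, q2, q3, q4, q5, q6, q7}; ε-closure = {q0, q1, q2, q3, q4, q5, q6, q7, q8}.
Read 'a': q0→∅, q1→{q1}, q2→{q1, q2, q4, q6}, q3→{q1, q3, q7}, q4→{q1}, q5→{q2, q3, q6}, q6→{q0, q3}, q7→{q2, q6, q7}, q8→{q4, q5}; union {q0, q1, q2, q3, q4, q5, q6, q7}; ε-closure = {q0, q1, q2, q3, q4, q5, q6, q7, q8}.

{q0, q1, q2, q3, q4, q5, q6, q7, q8}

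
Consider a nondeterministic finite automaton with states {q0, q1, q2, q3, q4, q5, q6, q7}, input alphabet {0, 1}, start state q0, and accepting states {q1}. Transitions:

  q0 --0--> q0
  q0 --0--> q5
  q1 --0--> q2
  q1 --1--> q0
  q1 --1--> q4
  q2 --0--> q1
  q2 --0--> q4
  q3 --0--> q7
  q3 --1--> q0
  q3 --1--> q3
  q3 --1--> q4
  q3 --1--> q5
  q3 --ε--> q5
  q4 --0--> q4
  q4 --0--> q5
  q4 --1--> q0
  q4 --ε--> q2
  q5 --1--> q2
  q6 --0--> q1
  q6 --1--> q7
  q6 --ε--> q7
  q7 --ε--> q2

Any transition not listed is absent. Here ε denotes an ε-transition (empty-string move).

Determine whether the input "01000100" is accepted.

Yes

Start in {q0}.
Read '0': q0→{q0, q5}; now {q0, q5}.
Read '1': q0→∅, q5→{q2}; now {q2}.
Read '0': q2→{q1, q4}; union {q1, q4}; ε-closure = {q1, q2, q4}.
Read '0': q1→{q2}, q2→{q1, q4}, q4→{q4, q5}; now {q1, q2, q4, q5}.
Read '0': q1→{q2}, q2→{q1, q4}, q4→{q4, q5}, q5→∅; now {q1, q2, q4, q5}.
Read '1': q1→{q0, q4}, q2→∅, q4→{q0}, q5→{q2}; now {q0, q2, q4}.
Read '0': q0→{q0, q5}, q2→{q1, q4}, q4→{q4, q5}; union {q0, q1, q4, q5}; ε-closure = {q0, q1, q2, q4, q5}.
Read '0': q0→{q0, q5}, q1→{q2}, q2→{q1, q4}, q4→{q4, q5}, q5→∅; now {q0, q1, q2, q4, q5}.
The final set {q0, q1, q2, q4, q5} contains the accepting state q1.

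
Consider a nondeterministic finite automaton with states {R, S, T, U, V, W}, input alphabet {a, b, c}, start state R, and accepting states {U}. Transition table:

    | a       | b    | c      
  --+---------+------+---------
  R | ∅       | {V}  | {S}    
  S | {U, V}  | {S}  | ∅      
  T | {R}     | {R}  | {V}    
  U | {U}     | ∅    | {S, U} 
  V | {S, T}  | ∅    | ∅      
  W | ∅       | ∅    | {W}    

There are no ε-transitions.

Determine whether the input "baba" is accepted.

Start in {R}.
Read 'b': R→{V}; now {V}.
Read 'a': V→{S, T}; now {S, T}.
Read 'b': S→{S}, T→{R}; now {R, S}.
Read 'a': R→∅, S→{U, V}; now {U, V}.
The final set {U, V} contains the accepting state U.

Yes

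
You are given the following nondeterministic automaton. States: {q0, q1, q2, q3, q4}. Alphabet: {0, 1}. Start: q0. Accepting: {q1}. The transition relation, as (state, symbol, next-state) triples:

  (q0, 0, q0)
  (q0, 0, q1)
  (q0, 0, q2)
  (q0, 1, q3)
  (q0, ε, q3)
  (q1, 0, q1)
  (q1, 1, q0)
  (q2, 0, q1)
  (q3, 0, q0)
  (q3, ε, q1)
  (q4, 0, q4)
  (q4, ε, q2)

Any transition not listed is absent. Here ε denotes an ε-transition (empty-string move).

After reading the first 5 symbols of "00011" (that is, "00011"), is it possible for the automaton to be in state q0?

Yes

Start: ε-closure({q0}) = {q0, q1, q3}.
Read '0': {q0, q1, q3} → {q0, q1, q2, q3}.
Read '0': {q0, q1, q2, q3} → {q0, q1, q2, q3}.
Read '0': {q0, q1, q2, q3} → {q0, q1, q2, q3}.
Read '1': {q0, q1, q2, q3} → {q0, q1, q3}.
Read '1': {q0, q1, q3} → {q0, q1, q3}.
State q0 is in {q0, q1, q3}.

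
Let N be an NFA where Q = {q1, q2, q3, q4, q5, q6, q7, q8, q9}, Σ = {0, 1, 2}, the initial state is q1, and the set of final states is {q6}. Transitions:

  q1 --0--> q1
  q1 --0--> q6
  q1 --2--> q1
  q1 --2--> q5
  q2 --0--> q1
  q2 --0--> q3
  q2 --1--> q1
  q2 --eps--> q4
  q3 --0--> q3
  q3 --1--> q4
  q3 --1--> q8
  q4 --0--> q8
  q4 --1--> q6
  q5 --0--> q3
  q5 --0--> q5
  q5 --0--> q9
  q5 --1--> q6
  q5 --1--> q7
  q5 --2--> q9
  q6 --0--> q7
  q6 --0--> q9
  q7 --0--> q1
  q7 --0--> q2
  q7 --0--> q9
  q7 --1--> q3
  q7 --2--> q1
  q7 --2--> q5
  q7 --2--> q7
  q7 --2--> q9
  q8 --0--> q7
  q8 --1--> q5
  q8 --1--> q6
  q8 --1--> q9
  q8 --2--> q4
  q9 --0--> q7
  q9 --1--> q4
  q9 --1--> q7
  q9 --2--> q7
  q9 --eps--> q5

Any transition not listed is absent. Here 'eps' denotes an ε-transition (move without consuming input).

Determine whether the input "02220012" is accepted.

No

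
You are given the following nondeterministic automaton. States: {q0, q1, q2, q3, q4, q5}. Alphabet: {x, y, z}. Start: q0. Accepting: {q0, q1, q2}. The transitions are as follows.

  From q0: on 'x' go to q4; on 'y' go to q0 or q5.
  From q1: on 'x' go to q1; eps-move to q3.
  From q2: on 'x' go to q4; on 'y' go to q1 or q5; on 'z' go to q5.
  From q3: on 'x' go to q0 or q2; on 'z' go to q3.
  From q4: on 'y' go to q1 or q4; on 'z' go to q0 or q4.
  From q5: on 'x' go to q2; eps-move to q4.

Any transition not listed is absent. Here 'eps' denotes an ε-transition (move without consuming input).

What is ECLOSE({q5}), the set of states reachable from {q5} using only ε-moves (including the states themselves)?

Begin with {q5}.
ε-move q5 → q4; add q4.

{q4, q5}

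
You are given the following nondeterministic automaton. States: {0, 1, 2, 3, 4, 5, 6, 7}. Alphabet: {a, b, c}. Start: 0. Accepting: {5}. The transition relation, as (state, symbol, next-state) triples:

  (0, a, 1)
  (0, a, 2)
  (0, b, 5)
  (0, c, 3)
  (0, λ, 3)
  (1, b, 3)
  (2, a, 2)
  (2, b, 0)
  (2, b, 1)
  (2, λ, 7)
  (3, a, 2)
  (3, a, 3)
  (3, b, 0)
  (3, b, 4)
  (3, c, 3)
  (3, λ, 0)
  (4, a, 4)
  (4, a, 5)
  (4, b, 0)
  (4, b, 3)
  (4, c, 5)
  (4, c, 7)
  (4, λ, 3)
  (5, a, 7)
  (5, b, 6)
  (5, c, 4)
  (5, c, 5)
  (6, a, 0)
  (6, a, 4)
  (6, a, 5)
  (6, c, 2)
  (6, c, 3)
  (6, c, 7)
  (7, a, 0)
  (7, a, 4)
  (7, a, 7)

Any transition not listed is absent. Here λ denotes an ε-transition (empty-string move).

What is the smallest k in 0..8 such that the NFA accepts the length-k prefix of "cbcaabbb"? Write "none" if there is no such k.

2

Start: ε-closure({0}) = {0, 3}.
Read 'c': {0, 3} → {0, 3}.
Read 'b': {0, 3} → {0, 3, 4, 5}.
None of the earlier sets intersect F, but {0, 3, 4, 5} does.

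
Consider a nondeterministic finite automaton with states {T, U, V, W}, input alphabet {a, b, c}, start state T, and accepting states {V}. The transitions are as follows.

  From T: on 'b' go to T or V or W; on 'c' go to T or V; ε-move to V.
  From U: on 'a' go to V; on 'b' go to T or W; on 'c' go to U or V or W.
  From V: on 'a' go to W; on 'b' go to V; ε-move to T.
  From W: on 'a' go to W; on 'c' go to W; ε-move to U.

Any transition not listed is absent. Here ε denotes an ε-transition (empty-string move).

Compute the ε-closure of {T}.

Begin with {T}.
ε-move T → V; add V.

{T, V}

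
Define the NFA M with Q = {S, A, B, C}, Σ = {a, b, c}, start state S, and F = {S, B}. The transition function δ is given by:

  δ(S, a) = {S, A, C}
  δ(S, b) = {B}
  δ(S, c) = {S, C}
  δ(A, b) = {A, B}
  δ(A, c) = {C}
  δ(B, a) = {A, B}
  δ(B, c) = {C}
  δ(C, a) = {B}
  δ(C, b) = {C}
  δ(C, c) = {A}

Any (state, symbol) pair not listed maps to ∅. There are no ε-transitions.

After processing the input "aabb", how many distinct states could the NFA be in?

3

Start in {S}.
Read 'a': S→{S, A, C}; now {S, A, C}.
Read 'a': S→{S, A, C}, A→∅, C→{B}; now {S, A, B, C}.
Read 'b': S→{B}, A→{A, B}, B→∅, C→{C}; now {A, B, C}.
Read 'b': A→{A, B}, B→∅, C→{C}; now {A, B, C}.
That set has 3 states.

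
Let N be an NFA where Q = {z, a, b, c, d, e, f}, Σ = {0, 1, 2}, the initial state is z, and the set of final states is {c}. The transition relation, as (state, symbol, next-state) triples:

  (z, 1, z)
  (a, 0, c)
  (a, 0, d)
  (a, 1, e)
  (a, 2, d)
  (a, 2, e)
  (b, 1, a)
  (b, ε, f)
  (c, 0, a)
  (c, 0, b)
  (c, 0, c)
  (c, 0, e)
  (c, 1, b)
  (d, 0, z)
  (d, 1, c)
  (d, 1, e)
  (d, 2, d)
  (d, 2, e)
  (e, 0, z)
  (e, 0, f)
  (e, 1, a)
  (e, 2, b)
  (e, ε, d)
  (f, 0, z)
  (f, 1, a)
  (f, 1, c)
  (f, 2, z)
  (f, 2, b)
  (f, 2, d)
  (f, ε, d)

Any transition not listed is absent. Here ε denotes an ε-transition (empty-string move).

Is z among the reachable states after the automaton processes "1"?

Start in {z}.
Read '1': {z} → {z}.
State z is in {z}.

Yes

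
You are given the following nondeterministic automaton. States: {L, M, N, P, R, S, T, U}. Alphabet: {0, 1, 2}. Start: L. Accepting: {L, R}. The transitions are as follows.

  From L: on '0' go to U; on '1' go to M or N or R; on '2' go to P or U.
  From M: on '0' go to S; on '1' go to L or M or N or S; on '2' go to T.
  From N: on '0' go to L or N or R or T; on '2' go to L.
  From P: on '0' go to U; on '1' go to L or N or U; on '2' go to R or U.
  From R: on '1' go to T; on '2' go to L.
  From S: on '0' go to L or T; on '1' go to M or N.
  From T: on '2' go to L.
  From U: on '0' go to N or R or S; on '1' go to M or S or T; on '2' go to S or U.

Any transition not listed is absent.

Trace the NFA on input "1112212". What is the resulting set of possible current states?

{L, P, S, T, U}

Start in {L}.
Read '1': L→{M, N, R}; now {M, N, R}.
Read '1': M→{L, M, N, S}, N→∅, R→{T}; now {L, M, N, S, T}.
Read '1': L→{M, N, R}, M→{L, M, N, S}, N→∅, S→{M, N}, T→∅; now {L, M, N, R, S}.
Read '2': L→{P, U}, M→{T}, N→{L}, R→{L}, S→∅; now {L, P, T, U}.
Read '2': L→{P, U}, P→{R, U}, T→{L}, U→{S, U}; now {L, P, R, S, U}.
Read '1': L→{M, N, R}, P→{L, N, U}, R→{T}, S→{M, N}, U→{M, S, T}; now {L, M, N, R, S, T, U}.
Read '2': L→{P, U}, M→{T}, N→{L}, R→{L}, S→∅, T→{L}, U→{S, U}; now {L, P, S, T, U}.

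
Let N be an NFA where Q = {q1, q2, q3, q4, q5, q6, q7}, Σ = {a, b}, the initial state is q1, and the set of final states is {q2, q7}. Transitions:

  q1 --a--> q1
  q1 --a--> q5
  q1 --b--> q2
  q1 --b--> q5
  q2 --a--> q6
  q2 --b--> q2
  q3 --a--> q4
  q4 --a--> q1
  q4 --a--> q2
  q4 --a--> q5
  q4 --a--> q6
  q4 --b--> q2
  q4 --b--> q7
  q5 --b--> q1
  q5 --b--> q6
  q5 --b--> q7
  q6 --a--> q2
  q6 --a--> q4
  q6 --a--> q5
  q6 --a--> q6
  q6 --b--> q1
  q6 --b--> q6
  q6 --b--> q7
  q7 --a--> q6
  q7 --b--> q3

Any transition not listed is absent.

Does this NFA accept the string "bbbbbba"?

Start in {q1}.
Read 'b': q1→{q2, q5}; now {q2, q5}.
Read 'b': q2→{q2}, q5→{q1, q6, q7}; now {q1, q2, q6, q7}.
Read 'b': q1→{q2, q5}, q2→{q2}, q6→{q1, q6, q7}, q7→{q3}; now {q1, q2, q3, q5, q6, q7}.
Read 'b': q1→{q2, q5}, q2→{q2}, q3→∅, q5→{q1, q6, q7}, q6→{q1, q6, q7}, q7→{q3}; now {q1, q2, q3, q5, q6, q7}.
Read 'b': q1→{q2, q5}, q2→{q2}, q3→∅, q5→{q1, q6, q7}, q6→{q1, q6, q7}, q7→{q3}; now {q1, q2, q3, q5, q6, q7}.
Read 'b': q1→{q2, q5}, q2→{q2}, q3→∅, q5→{q1, q6, q7}, q6→{q1, q6, q7}, q7→{q3}; now {q1, q2, q3, q5, q6, q7}.
Read 'a': q1→{q1, q5}, q2→{q6}, q3→{q4}, q5→∅, q6→{q2, q4, q5, q6}, q7→{q6}; now {q1, q2, q4, q5, q6}.
The final set {q1, q2, q4, q5, q6} contains the accepting state q2.

Yes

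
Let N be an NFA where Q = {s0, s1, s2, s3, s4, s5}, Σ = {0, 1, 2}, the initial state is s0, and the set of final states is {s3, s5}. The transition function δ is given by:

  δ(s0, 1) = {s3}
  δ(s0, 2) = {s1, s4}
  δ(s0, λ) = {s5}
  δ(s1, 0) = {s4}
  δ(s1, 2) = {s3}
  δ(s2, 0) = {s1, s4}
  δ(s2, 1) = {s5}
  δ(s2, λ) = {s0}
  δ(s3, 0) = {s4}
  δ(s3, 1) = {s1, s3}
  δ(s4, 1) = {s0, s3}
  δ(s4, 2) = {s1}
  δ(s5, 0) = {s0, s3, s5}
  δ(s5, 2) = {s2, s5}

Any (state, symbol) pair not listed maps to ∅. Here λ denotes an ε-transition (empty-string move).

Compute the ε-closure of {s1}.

Begin with {s1}.
No ε-moves leave this set, so the closure equals the set itself.

{s1}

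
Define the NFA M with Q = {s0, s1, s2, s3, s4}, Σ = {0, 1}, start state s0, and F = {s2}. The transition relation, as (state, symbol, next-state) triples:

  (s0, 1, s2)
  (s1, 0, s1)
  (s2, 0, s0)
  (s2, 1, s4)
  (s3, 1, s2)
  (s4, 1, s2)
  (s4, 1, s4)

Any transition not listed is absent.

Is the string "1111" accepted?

Yes

Start in {s0}.
Read '1': {s0} → {s2}.
Read '1': {s2} → {s4}.
Read '1': {s4} → {s2, s4}.
Read '1': {s2, s4} → {s2, s4}.
The final set {s2, s4} contains the accepting state s2.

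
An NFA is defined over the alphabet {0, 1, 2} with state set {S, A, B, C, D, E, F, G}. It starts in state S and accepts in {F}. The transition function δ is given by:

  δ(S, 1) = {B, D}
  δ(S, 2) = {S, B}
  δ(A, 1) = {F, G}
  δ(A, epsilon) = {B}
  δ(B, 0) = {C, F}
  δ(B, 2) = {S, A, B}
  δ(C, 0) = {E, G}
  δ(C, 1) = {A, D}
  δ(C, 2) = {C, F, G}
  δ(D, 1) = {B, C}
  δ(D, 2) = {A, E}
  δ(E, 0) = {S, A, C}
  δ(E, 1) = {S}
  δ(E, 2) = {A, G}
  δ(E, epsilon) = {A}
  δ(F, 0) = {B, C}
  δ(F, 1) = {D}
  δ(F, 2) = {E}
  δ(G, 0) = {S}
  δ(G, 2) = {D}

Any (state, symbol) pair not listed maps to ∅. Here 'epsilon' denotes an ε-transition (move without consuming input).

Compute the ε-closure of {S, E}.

Begin with {S, E}.
ε-move E → A; add A.
ε-move A → B; add B.

{S, A, B, E}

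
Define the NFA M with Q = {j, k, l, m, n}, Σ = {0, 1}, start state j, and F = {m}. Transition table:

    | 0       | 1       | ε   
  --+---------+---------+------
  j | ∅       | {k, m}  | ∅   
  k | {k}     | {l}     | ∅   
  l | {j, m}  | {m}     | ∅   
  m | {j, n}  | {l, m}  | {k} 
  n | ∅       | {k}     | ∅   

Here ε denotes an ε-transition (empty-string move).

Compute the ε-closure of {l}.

Begin with {l}.
No ε-moves leave this set, so the closure equals the set itself.

{l}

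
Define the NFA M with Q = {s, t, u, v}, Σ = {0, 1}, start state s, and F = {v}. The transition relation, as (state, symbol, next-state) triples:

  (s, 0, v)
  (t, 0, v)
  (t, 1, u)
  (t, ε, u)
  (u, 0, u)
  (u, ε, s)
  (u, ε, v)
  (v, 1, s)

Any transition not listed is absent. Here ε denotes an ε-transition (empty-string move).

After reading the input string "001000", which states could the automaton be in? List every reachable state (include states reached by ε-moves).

∅

Start in {s}.
Read '0': s→{v}; now {v}.
Read '0': v→∅; now ∅.
The set is empty and remains empty for the remaining 4 symbols.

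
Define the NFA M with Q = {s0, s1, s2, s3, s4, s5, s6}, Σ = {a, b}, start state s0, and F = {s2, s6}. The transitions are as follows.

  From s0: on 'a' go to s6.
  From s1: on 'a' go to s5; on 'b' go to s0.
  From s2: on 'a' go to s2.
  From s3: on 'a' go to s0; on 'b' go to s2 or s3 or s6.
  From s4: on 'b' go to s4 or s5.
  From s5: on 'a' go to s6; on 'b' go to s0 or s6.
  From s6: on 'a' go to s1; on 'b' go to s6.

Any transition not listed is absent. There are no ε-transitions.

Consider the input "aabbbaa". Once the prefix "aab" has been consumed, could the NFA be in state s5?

Start in {s0}.
Read 'a': s0→{s6}; now {s6}.
Read 'a': s6→{s1}; now {s1}.
Read 'b': s1→{s0}; now {s0}.
State s5 is not in {s0}.

No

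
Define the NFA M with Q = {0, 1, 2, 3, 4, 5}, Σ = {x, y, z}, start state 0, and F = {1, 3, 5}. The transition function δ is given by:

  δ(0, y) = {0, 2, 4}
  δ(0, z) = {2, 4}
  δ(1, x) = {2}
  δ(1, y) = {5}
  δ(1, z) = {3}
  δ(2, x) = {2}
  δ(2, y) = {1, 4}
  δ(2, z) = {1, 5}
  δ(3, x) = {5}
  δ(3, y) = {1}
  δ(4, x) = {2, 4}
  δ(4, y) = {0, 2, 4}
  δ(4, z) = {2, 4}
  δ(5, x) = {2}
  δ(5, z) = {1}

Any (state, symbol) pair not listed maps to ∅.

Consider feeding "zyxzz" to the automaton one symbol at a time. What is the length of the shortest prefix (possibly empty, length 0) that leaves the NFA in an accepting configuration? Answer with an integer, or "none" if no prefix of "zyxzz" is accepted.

2

Start in {0}.
Read 'z': 0→{2, 4}; now {2, 4}.
Read 'y': 2→{1, 4}, 4→{0, 2, 4}; now {0, 1, 2, 4}.
None of the earlier sets intersect F, but {0, 1, 2, 4} does.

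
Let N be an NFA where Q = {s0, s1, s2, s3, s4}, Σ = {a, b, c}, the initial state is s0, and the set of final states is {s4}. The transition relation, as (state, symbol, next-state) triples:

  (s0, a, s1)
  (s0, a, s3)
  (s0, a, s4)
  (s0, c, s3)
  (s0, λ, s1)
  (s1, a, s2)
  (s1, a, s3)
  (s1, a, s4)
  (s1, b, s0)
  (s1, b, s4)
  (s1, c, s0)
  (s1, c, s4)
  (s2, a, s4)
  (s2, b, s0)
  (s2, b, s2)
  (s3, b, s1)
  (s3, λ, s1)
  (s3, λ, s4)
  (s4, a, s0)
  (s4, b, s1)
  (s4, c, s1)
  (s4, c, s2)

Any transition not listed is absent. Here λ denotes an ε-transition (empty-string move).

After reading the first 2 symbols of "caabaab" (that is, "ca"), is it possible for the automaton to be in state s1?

Start: ε-closure({s0}) = {s0, s1}.
Read 'c': s0→{s3}, s1→{s0, s4}; union {s0, s3, s4}; ε-closure = {s0, s1, s3, s4}.
Read 'a': s0→{s1, s3, s4}, s1→{s2, s3, s4}, s3→∅, s4→{s0}; now {s0, s1, s2, s3, s4}.
State s1 is in {s0, s1, s2, s3, s4}.

Yes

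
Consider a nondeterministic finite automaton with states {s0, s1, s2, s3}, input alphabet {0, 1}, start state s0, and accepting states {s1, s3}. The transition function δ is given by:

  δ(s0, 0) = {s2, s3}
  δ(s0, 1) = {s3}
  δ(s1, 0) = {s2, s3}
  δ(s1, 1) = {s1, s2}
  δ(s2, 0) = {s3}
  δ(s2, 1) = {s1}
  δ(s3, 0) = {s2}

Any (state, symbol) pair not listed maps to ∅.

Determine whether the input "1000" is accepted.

Start in {s0}.
Read '1': s0→{s3}; now {s3}.
Read '0': s3→{s2}; now {s2}.
Read '0': s2→{s3}; now {s3}.
Read '0': s3→{s2}; now {s2}.
The final set {s2} contains no accepting state.

No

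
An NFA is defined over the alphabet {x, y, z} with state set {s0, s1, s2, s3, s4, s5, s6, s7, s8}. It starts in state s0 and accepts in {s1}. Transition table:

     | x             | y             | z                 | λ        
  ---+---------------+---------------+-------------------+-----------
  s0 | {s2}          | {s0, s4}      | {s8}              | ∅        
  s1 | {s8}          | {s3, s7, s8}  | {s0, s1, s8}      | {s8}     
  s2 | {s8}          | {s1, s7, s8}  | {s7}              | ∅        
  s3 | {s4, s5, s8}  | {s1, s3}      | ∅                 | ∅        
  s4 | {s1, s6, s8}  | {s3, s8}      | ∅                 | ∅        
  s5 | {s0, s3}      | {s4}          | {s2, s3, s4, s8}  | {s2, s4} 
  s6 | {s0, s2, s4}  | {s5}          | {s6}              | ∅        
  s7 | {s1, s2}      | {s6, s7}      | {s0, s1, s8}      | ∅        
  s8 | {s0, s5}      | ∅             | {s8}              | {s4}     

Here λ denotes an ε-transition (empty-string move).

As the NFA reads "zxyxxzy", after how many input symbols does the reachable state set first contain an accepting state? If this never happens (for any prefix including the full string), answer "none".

Start in {s0}.
Read 'z': {s0} → {s4, s8}.
Read 'x': {s4, s8} → {s0, s1, s2, s4, s5, s6, s8}.
None of the earlier sets intersect F, but {s0, s1, s2, s4, s5, s6, s8} does.

2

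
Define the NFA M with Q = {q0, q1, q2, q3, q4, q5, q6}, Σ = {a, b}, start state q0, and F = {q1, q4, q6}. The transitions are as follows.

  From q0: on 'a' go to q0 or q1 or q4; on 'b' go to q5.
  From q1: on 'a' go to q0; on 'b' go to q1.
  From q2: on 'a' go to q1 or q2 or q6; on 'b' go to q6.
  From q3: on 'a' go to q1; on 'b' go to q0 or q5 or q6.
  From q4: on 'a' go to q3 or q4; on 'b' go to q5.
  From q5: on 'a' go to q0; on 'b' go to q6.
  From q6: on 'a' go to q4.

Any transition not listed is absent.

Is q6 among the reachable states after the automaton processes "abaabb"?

Start in {q0}.
Read 'a': {q0} → {q0, q1, q4}.
Read 'b': {q0, q1, q4} → {q1, q5}.
Read 'a': {q1, q5} → {q0}.
Read 'a': {q0} → {q0, q1, q4}.
Read 'b': {q0, q1, q4} → {q1, q5}.
Read 'b': {q1, q5} → {q1, q6}.
State q6 is in {q1, q6}.

Yes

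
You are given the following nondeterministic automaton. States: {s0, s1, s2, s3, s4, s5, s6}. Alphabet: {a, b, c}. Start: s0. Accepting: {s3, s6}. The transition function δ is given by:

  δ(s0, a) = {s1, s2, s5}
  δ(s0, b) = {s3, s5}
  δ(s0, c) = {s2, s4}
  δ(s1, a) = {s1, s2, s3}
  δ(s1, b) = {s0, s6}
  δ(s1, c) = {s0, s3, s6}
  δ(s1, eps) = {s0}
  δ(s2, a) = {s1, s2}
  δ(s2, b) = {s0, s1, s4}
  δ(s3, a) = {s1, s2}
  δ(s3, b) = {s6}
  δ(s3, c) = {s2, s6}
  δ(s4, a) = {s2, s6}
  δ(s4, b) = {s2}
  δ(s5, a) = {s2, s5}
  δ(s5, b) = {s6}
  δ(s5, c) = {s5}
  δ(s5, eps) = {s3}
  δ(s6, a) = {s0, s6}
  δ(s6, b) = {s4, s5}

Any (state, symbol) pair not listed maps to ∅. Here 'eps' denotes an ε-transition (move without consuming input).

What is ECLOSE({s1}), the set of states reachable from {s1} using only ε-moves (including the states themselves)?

{s0, s1}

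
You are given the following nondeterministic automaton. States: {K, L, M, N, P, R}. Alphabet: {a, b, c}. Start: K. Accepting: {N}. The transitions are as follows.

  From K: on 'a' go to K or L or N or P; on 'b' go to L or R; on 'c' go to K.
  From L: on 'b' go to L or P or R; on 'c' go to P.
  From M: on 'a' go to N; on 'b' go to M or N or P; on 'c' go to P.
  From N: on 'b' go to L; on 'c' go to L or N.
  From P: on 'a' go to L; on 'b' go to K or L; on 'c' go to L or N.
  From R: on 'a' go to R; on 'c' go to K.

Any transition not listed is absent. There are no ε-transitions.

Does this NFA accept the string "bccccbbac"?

Yes

Start in {K}.
Read 'b': {K} → {L, R}.
Read 'c': {L, R} → {K, P}.
Read 'c': {K, P} → {K, L, N}.
Read 'c': {K, L, N} → {K, L, N, P}.
Read 'c': {K, L, N, P} → {K, L, N, P}.
Read 'b': {K, L, N, P} → {K, L, P, R}.
Read 'b': {K, L, P, R} → {K, L, P, R}.
Read 'a': {K, L, P, R} → {K, L, N, P, R}.
Read 'c': {K, L, N, P, R} → {K, L, N, P}.
The final set {K, L, N, P} contains the accepting state N.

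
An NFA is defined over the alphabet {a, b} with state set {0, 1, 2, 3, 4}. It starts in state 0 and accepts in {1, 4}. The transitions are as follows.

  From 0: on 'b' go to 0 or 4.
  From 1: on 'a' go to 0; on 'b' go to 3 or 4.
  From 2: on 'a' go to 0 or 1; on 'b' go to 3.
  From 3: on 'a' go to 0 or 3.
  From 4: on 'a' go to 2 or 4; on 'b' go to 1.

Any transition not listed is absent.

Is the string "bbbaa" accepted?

Yes

Start in {0}.
Read 'b': 0→{0, 4}; now {0, 4}.
Read 'b': 0→{0, 4}, 4→{1}; now {0, 1, 4}.
Read 'b': 0→{0, 4}, 1→{3, 4}, 4→{1}; now {0, 1, 3, 4}.
Read 'a': 0→∅, 1→{0}, 3→{0, 3}, 4→{2, 4}; now {0, 2, 3, 4}.
Read 'a': 0→∅, 2→{0, 1}, 3→{0, 3}, 4→{2, 4}; now {0, 1, 2, 3, 4}.
The final set {0, 1, 2, 3, 4} contains the accepting states 1, 4.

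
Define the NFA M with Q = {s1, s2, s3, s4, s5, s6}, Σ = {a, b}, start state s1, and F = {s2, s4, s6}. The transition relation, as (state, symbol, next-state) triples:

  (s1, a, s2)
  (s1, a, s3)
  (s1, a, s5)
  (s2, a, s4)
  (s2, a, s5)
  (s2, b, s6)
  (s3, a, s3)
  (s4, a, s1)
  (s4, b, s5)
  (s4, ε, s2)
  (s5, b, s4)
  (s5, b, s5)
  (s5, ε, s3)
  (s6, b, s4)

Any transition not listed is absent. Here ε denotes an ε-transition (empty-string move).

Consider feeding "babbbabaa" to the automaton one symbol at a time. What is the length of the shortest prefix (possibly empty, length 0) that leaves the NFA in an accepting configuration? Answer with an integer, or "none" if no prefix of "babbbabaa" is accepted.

none

Start in {s1}.
Read 'b': {s1} → ∅.
The set is empty and remains empty for the remaining 8 symbols.
No reachable set along the way intersects F.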